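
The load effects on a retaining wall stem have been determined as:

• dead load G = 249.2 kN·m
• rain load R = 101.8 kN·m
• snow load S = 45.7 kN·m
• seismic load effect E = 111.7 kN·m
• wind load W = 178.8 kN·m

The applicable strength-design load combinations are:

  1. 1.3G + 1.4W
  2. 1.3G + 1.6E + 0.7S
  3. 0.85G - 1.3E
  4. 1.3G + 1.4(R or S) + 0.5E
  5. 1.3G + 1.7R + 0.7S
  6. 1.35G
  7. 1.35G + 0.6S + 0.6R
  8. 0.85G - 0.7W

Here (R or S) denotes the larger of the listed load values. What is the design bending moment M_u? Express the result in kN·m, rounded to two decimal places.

574.28 kN·m

(R or S) → R = 101.8 kN·m.
1. 1.3(249.2) + 1.4(178.8) = 323.96 + 250.32 = 574.28
2. 1.3(249.2) + 1.6(111.7) + 0.7(45.7) = 323.96 + 178.72 + 31.99 = 534.67
3. 0.85(249.2) - 1.3(111.7) = 211.82 - 145.21 = 66.61
4. 1.3(249.2) + 1.4(101.8) + 0.5(111.7) = 323.96 + 142.52 + 55.85 = 522.33
5. 1.3(249.2) + 1.7(101.8) + 0.7(45.7) = 323.96 + 173.06 + 31.99 = 529.01
6. 1.35(249.2) = 336.42
7. 1.35(249.2) + 0.6(45.7) + 0.6(101.8) = 336.42 + 27.42 + 61.08 = 424.92
8. 0.85(249.2) - 0.7(178.8) = 211.82 - 125.16 = 86.66
The controlling combination is 1, giving 574.28 kN·m.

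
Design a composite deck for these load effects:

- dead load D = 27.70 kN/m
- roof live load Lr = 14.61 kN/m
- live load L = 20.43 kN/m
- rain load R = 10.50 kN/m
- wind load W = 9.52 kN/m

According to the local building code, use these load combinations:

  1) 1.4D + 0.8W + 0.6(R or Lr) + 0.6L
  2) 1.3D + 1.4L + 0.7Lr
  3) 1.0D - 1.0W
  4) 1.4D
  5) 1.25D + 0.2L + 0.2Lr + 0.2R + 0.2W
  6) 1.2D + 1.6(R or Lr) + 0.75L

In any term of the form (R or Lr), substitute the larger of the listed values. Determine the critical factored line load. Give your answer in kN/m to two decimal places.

74.84 kN/m

(R or Lr) → Lr = 14.61 kN/m.
1) 1.4(27.70) + 0.8(9.52) + 0.6(14.61) + 0.6(20.43) = 67.42
2) 1.3(27.70) + 1.4(20.43) + 0.7(14.61) = 74.84
3) 1.0(27.70) - 1.0(9.52) = 18.18
4) 1.4(27.70) = 38.78
5) 1.25(27.70) + 0.2(20.43) + 0.2(14.61) + 0.2(10.50) + 0.2(9.52) = 45.64
6) 1.2(27.70) + 1.6(14.61) + 0.75(20.43) = 71.94
Combination 2 governs: w_u = 74.84 kN/m.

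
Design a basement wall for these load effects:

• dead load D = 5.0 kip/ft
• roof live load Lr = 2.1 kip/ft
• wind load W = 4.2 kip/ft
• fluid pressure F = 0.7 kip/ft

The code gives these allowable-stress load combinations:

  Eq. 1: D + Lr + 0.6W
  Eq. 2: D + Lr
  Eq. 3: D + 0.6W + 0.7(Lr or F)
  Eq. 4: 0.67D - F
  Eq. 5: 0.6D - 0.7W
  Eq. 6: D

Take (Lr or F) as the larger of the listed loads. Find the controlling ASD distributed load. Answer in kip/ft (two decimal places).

9.62 kip/ft

(Lr or F) → Lr = 2.1 kip/ft.
Eq. 1: 1.0(5.0) + 1.0(2.1) + 0.6(4.2) = 9.62
Eq. 2: 1.0(5.0) + 1.0(2.1) = 7.10
Eq. 3: 1.0(5.0) + 0.6(4.2) + 0.7(2.1) = 8.99
Eq. 4: 0.67(5.0) - 1.0(0.7) = 2.65
Eq. 5: 0.6(5.0) - 0.7(4.2) = 0.06
Eq. 6: 1.0(5.0) = 5.00
Combination 1 governs: w = 9.62 kip/ft.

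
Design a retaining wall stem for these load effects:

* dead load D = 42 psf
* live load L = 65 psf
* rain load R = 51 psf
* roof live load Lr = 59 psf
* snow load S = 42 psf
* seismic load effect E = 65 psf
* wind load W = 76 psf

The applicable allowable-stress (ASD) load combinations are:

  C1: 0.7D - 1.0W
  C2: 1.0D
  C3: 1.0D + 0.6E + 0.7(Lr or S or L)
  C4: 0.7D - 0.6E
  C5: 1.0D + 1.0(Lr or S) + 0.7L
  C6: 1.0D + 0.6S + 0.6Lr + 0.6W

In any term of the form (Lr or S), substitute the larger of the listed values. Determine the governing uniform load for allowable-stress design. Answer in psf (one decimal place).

148.2 psf

(Lr or S or L) → L = 65 psf; (Lr or S) → Lr = 59 psf.
C1: 0.7(42) - 1.0(76) = 29.4 - 76.0 = -46.6
C2: 1.0(42) = 42.0
C3: 1.0(42) + 0.6(65) + 0.7(65) = 42.0 + 39.0 + 45.5 = 126.5
C4: 0.7(42) - 0.6(65) = 29.4 - 39.0 = -9.6
C5: 1.0(42) + 1.0(59) + 0.7(65) = 42.0 + 59.0 + 45.5 = 146.5
C6: 1.0(42) + 0.6(42) + 0.6(59) + 0.6(76) = 42.0 + 25.2 + 35.4 + 45.6 = 148.2
Combination 6 governs: q = 148.2 psf.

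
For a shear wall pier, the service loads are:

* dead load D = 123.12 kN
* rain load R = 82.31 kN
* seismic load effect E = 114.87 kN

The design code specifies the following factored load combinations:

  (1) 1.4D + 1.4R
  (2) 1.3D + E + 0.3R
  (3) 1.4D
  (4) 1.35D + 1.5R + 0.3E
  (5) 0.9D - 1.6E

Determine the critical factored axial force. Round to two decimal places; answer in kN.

(1) 1.4(123.12) + 1.4(82.31) = 172.37 + 115.23 = 287.60
(2) 1.3(123.12) + 1.0(114.87) + 0.3(82.31) = 160.06 + 114.87 + 24.69 = 299.62
(3) 1.4(123.12) = 172.37
(4) 1.35(123.12) + 1.5(82.31) + 0.3(114.87) = 166.21 + 123.47 + 34.46 = 324.14
(5) 0.9(123.12) - 1.6(114.87) = 110.81 - 183.79 = -72.98
Combination 4 governs: N_u = 324.14 kN.

324.14 kN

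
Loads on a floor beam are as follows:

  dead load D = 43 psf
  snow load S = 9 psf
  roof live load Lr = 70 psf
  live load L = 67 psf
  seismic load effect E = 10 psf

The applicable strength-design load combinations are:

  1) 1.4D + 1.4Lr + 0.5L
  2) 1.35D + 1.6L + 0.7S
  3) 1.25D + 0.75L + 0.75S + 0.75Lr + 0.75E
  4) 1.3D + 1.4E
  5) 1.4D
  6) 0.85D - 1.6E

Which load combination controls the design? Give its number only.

1) 1.4(43) + 1.4(70) + 0.5(67) = 191.70
2) 1.35(43) + 1.6(67) + 0.7(9) = 171.55
3) 1.25(43) + 0.75(67) + 0.75(9) + 0.75(70) + 0.75(10) = 170.75
4) 1.3(43) + 1.4(10) = 69.90
5) 1.4(43) = 60.20
6) 0.85(43) - 1.6(10) = 20.55
The largest value is 191.70 psf from combination 1.

Combination 1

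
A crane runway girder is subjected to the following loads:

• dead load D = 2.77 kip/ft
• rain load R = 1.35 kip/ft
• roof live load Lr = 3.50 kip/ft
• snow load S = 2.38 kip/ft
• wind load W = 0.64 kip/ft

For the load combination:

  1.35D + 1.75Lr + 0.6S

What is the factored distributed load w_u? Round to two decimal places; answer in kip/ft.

1.35(2.77) + 1.75(3.50) + 0.6(2.38) = 11.29
w_u = 11.29 kip/ft.

11.29 kip/ft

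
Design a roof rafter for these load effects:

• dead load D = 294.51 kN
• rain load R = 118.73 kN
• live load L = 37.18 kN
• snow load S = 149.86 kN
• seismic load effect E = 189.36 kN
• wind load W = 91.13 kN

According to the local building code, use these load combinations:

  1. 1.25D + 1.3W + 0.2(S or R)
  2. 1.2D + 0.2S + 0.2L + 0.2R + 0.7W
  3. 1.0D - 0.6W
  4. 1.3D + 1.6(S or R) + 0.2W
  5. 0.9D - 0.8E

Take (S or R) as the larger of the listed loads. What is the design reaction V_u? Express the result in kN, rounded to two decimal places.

640.87 kN

(S or R) → S = 149.86 kN.
1. 1.25(294.51) + 1.3(91.13) + 0.2(149.86) = 368.14 + 118.47 + 29.97 = 516.58
2. 1.2(294.51) + 0.2(149.86) + 0.2(37.18) + 0.2(118.73) + 0.7(91.13) = 353.41 + 29.97 + 7.44 + 23.75 + 63.79 = 478.36
3. 1.0(294.51) - 0.6(91.13) = 294.51 - 54.68 = 239.83
4. 1.3(294.51) + 1.6(149.86) + 0.2(91.13) = 382.86 + 239.78 + 18.23 = 640.87
5. 0.9(294.51) - 0.8(189.36) = 265.06 - 151.49 = 113.57
Combination 4 governs: V_u = 640.87 kN.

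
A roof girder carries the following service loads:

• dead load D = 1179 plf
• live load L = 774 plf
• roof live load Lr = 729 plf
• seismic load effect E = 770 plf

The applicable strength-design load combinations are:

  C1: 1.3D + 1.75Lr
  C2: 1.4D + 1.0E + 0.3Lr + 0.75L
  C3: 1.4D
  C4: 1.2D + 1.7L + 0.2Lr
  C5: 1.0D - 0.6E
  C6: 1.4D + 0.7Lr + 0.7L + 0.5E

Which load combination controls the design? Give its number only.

C1: 1.3(1179) + 1.75(729) = 2808.5
C2: 1.4(1179) + 1.0(770) + 0.3(729) + 0.75(774) = 3219.8
C3: 1.4(1179) = 1650.6
C4: 1.2(1179) + 1.7(774) + 0.2(729) = 2876.4
C5: 1.0(1179) - 0.6(770) = 717.0
C6: 1.4(1179) + 0.7(729) + 0.7(774) + 0.5(770) = 3087.7
The largest value is 3219.8 plf from combination 2.

Combination 2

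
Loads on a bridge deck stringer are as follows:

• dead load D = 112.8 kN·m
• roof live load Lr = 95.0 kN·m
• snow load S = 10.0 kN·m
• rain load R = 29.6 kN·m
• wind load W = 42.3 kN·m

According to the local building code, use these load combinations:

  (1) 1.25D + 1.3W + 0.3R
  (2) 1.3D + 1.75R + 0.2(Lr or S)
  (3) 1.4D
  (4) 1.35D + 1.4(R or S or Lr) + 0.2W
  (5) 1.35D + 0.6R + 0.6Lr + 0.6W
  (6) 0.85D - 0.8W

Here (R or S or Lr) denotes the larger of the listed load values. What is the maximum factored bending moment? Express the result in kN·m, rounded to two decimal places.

293.74 kN·m

(Lr or S) → Lr = 95.0 kN·m; (R or S or Lr) → Lr = 95.0 kN·m.
(1) 1.25(112.8) + 1.3(42.3) + 0.3(29.6) = 141.00 + 54.99 + 8.88 = 204.87
(2) 1.3(112.8) + 1.75(29.6) + 0.2(95.0) = 146.64 + 51.80 + 19.00 = 217.44
(3) 1.4(112.8) = 157.92
(4) 1.35(112.8) + 1.4(95.0) + 0.2(42.3) = 152.28 + 133.00 + 8.46 = 293.74
(5) 1.35(112.8) + 0.6(29.6) + 0.6(95.0) + 0.6(42.3) = 152.28 + 17.76 + 57.00 + 25.38 = 252.42
(6) 0.85(112.8) - 0.8(42.3) = 95.88 - 33.84 = 62.04
The controlling combination is 4, giving 293.74 kN·m.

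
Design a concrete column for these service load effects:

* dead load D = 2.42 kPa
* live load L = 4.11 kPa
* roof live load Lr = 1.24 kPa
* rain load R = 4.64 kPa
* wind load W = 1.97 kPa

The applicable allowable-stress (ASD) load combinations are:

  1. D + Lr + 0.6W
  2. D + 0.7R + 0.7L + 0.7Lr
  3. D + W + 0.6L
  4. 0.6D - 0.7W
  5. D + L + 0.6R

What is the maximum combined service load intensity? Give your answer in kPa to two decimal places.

9.41 kPa

1. 1.0(2.42) + 1.0(1.24) + 0.6(1.97) = 4.84
2. 1.0(2.42) + 0.7(4.64) + 0.7(4.11) + 0.7(1.24) = 9.41
3. 1.0(2.42) + 1.0(1.97) + 0.6(4.11) = 6.86
4. 0.6(2.42) - 0.7(1.97) = 0.07
5. 1.0(2.42) + 1.0(4.11) + 0.6(4.64) = 9.31
Maximum is from combination 2.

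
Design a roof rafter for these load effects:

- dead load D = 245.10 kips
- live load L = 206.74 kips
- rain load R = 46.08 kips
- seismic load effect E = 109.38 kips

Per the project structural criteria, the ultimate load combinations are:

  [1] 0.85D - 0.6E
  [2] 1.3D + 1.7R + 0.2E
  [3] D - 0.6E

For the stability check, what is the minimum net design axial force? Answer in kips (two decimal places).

[1] 0.85(245.10) - 0.6(109.38) = 142.71
[2] 1.3(245.10) + 1.7(46.08) + 0.2(109.38) = 418.84
[3] 1.0(245.10) - 0.6(109.38) = 179.47
Combination 1 gives the minimum: 142.71 kips.

142.71 kips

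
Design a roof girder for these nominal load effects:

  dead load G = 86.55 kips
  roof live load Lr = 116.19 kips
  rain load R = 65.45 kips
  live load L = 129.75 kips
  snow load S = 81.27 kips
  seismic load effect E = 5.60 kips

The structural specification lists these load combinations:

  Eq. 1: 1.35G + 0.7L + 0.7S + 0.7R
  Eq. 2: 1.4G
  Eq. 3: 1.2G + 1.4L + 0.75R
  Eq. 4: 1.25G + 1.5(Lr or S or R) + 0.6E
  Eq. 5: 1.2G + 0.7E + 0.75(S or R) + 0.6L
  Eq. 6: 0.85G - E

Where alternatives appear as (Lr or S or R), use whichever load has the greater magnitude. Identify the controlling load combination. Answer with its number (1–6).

(Lr or S or R) → Lr = 116.19 kips; (S or R) → S = 81.27 kips.
Eq. 1: 1.35(86.55) + 0.7(129.75) + 0.7(81.27) + 0.7(65.45) = 310.37
Eq. 2: 1.4(86.55) = 121.17
Eq. 3: 1.2(86.55) + 1.4(129.75) + 0.75(65.45) = 103.86 + 181.65 + 49.09 = 334.60
Eq. 4: 1.25(86.55) + 1.5(116.19) + 0.6(5.60) = 285.83
Eq. 5: 1.2(86.55) + 0.7(5.60) + 0.75(81.27) + 0.6(129.75) = 103.86 + 3.92 + 60.95 + 77.85 = 246.58
Eq. 6: 0.85(86.55) - 1.0(5.60) = 73.57 - 5.60 = 67.97
The largest value is 334.60 kips from combination 3.

Combination 3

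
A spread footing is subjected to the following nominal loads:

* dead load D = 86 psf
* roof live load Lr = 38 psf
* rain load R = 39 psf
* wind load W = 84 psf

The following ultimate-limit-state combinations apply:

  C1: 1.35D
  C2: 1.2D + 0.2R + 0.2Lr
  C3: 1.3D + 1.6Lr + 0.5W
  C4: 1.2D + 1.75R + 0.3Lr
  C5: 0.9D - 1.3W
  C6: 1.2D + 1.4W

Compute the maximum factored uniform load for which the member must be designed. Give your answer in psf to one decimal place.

220.8 psf

C1: 1.35(86) = 116.1
C2: 1.2(86) + 0.2(39) + 0.2(38) = 103.2 + 7.8 + 7.6 = 118.6
C3: 1.3(86) + 1.6(38) + 0.5(84) = 111.8 + 60.8 + 42.0 = 214.6
C4: 1.2(86) + 1.75(39) + 0.3(38) = 103.2 + 68.3 + 11.4 = 182.9
C5: 0.9(86) - 1.3(84) = 77.4 - 109.2 = -31.8
C6: 1.2(86) + 1.4(84) = 103.2 + 117.6 = 220.8
The controlling combination is 6, giving 220.8 psf.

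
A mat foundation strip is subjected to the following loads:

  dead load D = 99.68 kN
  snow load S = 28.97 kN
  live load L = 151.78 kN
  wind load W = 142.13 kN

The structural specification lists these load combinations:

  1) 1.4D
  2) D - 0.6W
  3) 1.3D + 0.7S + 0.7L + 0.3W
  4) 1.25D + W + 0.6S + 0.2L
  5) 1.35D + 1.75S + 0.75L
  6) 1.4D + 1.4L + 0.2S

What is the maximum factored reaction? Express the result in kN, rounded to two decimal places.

1) 1.4(99.68) = 139.55
2) 1.0(99.68) - 0.6(142.13) = 99.68 - 85.28 = 14.40
3) 1.3(99.68) + 0.7(28.97) + 0.7(151.78) + 0.3(142.13) = 129.58 + 20.28 + 106.25 + 42.64 = 298.75
4) 1.25(99.68) + 1.0(142.13) + 0.6(28.97) + 0.2(151.78) = 124.60 + 142.13 + 17.38 + 30.36 = 314.47
5) 1.35(99.68) + 1.75(28.97) + 0.75(151.78) = 299.10
6) 1.4(99.68) + 1.4(151.78) + 0.2(28.97) = 357.84
Maximum is from combination 6.

357.84 kN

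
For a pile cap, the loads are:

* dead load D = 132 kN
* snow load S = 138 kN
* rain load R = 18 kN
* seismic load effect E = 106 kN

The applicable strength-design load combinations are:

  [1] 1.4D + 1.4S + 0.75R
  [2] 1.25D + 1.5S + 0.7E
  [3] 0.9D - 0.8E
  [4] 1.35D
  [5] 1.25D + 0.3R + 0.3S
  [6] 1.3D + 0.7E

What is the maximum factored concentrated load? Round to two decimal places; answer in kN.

[1] 1.4(132) + 1.4(138) + 0.75(18) = 184.80 + 193.20 + 13.50 = 391.50
[2] 1.25(132) + 1.5(138) + 0.7(106) = 165.00 + 207.00 + 74.20 = 446.20
[3] 0.9(132) - 0.8(106) = 118.80 - 84.80 = 34.00
[4] 1.35(132) = 178.20
[5] 1.25(132) + 0.3(18) + 0.3(138) = 165.00 + 5.40 + 41.40 = 211.80
[6] 1.3(132) + 0.7(106) = 171.60 + 74.20 = 245.80
The controlling combination is 2, giving 446.20 kN.

446.20 kN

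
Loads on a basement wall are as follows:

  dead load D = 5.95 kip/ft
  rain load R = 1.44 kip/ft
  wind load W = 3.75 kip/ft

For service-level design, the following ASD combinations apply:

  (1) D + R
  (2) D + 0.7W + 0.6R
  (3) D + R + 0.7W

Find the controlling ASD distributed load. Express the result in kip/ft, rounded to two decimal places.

(1) 1.0(5.95) + 1.0(1.44) = 5.95 + 1.44 = 7.39
(2) 1.0(5.95) + 0.7(3.75) + 0.6(1.44) = 5.95 + 2.63 + 0.86 = 9.44
(3) 1.0(5.95) + 1.0(1.44) + 0.7(3.75) = 5.95 + 1.44 + 2.63 = 10.02
Combination 3 governs: w = 10.02 kip/ft.

10.02 kip/ft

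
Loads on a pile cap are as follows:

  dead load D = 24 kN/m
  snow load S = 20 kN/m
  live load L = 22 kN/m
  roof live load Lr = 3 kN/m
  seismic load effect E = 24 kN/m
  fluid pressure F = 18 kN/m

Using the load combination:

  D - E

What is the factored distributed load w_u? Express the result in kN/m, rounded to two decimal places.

1.0(24) - 1.0(24) = 24.00 - 24.00 = 0.00
w_u = 0.00 kN/m.

0.00 kN/m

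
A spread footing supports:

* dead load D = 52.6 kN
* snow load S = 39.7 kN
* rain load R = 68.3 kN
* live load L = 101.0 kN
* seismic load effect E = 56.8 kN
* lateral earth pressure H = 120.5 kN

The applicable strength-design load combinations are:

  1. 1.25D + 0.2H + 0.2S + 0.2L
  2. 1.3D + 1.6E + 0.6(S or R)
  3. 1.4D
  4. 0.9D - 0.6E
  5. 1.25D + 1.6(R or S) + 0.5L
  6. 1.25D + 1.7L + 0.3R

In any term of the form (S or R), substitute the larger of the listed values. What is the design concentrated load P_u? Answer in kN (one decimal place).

257.9 kN

(S or R) → R = 68.3 kN; (R or S) → R = 68.3 kN.
1. 1.25(52.6) + 0.2(120.5) + 0.2(39.7) + 0.2(101.0) = 118.0
2. 1.3(52.6) + 1.6(56.8) + 0.6(68.3) = 200.2
3. 1.4(52.6) = 73.6
4. 0.9(52.6) - 0.6(56.8) = 13.3
5. 1.25(52.6) + 1.6(68.3) + 0.5(101.0) = 225.5
6. 1.25(52.6) + 1.7(101.0) + 0.3(68.3) = 257.9
Maximum is from combination 6.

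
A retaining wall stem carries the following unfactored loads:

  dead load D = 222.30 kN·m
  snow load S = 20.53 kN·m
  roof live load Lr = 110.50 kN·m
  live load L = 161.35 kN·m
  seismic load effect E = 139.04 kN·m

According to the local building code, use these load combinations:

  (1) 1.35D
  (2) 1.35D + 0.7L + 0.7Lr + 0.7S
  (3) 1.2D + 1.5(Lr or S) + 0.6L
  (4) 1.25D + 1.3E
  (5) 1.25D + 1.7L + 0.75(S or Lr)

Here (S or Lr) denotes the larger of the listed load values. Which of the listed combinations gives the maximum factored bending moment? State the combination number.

(Lr or S) → Lr = 110.50 kN·m; (S or Lr) → Lr = 110.50 kN·m.
(1) 1.35(222.30) = 300.11
(2) 1.35(222.30) + 0.7(161.35) + 0.7(110.50) + 0.7(20.53) = 504.77
(3) 1.2(222.30) + 1.5(110.50) + 0.6(161.35) = 266.76 + 165.75 + 96.81 = 529.32
(4) 1.25(222.30) + 1.3(139.04) = 277.88 + 180.75 = 458.63
(5) 1.25(222.30) + 1.7(161.35) + 0.75(110.50) = 635.05
The largest value is 635.05 kN·m from combination 5.

Combination 5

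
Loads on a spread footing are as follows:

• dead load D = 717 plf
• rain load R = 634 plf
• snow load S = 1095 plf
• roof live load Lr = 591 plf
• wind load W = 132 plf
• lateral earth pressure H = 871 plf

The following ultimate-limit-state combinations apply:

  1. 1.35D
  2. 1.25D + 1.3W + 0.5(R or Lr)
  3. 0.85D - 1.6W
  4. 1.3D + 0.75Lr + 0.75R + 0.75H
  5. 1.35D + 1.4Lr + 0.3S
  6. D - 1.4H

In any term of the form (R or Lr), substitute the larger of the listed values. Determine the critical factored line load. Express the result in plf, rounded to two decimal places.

(R or Lr) → R = 634 plf.
1. 1.35(717) = 967.95
2. 1.25(717) + 1.3(132) + 0.5(634) = 1384.85
3. 0.85(717) - 1.6(132) = 398.25
4. 1.3(717) + 0.75(591) + 0.75(634) + 0.75(871) = 2504.10
5. 1.35(717) + 1.4(591) + 0.3(1095) = 2123.85
6. 1.0(717) - 1.4(871) = -502.40
Combination 4 governs: w_u = 2504.10 plf.

2504.10 plf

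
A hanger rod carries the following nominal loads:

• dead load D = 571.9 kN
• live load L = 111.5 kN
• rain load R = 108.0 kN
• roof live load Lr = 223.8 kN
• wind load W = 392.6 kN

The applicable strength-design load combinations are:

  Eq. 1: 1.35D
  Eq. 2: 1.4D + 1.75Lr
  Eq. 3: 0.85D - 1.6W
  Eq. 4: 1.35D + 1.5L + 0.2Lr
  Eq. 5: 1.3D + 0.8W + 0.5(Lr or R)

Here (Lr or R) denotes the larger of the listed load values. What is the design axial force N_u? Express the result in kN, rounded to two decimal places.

(Lr or R) → Lr = 223.8 kN.
Eq. 1: 1.35(571.9) = 772.07
Eq. 2: 1.4(571.9) + 1.75(223.8) = 800.66 + 391.65 = 1192.31
Eq. 3: 0.85(571.9) - 1.6(392.6) = -142.05
Eq. 4: 1.35(571.9) + 1.5(111.5) + 0.2(223.8) = 772.07 + 167.25 + 44.76 = 984.08
Eq. 5: 1.3(571.9) + 0.8(392.6) + 0.5(223.8) = 743.47 + 314.08 + 111.90 = 1169.45
The controlling combination is 2, giving 1192.31 kN.

1192.31 kN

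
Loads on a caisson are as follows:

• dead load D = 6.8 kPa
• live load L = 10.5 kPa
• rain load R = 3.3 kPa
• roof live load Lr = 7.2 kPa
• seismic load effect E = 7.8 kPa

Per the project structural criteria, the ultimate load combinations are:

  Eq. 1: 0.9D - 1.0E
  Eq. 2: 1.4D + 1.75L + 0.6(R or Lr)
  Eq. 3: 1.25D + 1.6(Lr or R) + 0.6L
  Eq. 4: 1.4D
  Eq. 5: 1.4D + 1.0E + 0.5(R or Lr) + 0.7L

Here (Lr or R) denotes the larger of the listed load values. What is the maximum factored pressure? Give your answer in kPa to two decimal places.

32.22 kPa

(R or Lr) → Lr = 7.2 kPa; (Lr or R) → Lr = 7.2 kPa.
Eq. 1: 0.9(6.8) - 1.0(7.8) = 6.12 - 7.80 = -1.68
Eq. 2: 1.4(6.8) + 1.75(10.5) + 0.6(7.2) = 9.52 + 18.38 + 4.32 = 32.22
Eq. 3: 1.25(6.8) + 1.6(7.2) + 0.6(10.5) = 8.50 + 11.52 + 6.30 = 26.32
Eq. 4: 1.4(6.8) = 9.52
Eq. 5: 1.4(6.8) + 1.0(7.8) + 0.5(7.2) + 0.7(10.5) = 9.52 + 7.80 + 3.60 + 7.35 = 28.27
Combination 2 governs: p_u = 32.22 kPa.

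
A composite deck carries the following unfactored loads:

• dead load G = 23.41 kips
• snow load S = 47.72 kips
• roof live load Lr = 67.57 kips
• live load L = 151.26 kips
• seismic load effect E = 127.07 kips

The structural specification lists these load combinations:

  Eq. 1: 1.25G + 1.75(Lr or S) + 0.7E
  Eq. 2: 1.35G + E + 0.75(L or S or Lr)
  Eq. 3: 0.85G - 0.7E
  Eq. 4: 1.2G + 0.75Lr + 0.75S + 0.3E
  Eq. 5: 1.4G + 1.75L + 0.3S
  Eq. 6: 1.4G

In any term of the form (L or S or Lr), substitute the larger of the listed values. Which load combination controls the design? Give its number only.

(Lr or S) → Lr = 67.57 kips; (L or S or Lr) → L = 151.26 kips.
Eq. 1: 1.25(23.41) + 1.75(67.57) + 0.7(127.07) = 29.26 + 118.25 + 88.95 = 236.46
Eq. 2: 1.35(23.41) + 1.0(127.07) + 0.75(151.26) = 31.60 + 127.07 + 113.45 = 272.12
Eq. 3: 0.85(23.41) - 0.7(127.07) = 19.90 - 88.95 = -69.05
Eq. 4: 1.2(23.41) + 0.75(67.57) + 0.75(47.72) + 0.3(127.07) = 28.09 + 50.68 + 35.79 + 38.12 = 152.68
Eq. 5: 1.4(23.41) + 1.75(151.26) + 0.3(47.72) = 32.77 + 264.71 + 14.32 = 311.80
Eq. 6: 1.4(23.41) = 32.77
The largest value is 311.80 kips from combination 5.

Combination 5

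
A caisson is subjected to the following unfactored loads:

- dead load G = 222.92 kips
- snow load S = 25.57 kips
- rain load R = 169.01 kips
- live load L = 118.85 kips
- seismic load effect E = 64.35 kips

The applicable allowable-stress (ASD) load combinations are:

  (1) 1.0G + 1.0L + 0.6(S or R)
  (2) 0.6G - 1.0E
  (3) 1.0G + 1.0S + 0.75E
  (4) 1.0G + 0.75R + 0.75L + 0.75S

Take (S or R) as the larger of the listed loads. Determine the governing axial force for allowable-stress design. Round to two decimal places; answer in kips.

457.99 kips

(S or R) → R = 169.01 kips.
(1) 1.0(222.92) + 1.0(118.85) + 0.6(169.01) = 222.92 + 118.85 + 101.41 = 443.18
(2) 0.6(222.92) - 1.0(64.35) = 133.75 - 64.35 = 69.40
(3) 1.0(222.92) + 1.0(25.57) + 0.75(64.35) = 222.92 + 25.57 + 48.26 = 296.75
(4) 1.0(222.92) + 0.75(169.01) + 0.75(118.85) + 0.75(25.57) = 457.99
Combination 4 governs: P = 457.99 kips.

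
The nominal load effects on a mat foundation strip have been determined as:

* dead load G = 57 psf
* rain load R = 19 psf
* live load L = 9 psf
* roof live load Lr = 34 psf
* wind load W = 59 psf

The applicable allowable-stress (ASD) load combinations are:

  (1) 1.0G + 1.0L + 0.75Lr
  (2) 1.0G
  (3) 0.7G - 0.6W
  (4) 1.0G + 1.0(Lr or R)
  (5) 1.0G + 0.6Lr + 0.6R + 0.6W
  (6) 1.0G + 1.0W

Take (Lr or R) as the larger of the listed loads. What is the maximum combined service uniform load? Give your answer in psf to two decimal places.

(Lr or R) → Lr = 34 psf.
(1) 1.0(57) + 1.0(9) + 0.75(34) = 91.50
(2) 1.0(57) = 57.00
(3) 0.7(57) - 0.6(59) = 4.50
(4) 1.0(57) + 1.0(34) = 91.00
(5) 1.0(57) + 0.6(34) + 0.6(19) + 0.6(59) = 124.20
(6) 1.0(57) + 1.0(59) = 116.00
Combination 5 governs: q = 124.20 psf.

124.20 psf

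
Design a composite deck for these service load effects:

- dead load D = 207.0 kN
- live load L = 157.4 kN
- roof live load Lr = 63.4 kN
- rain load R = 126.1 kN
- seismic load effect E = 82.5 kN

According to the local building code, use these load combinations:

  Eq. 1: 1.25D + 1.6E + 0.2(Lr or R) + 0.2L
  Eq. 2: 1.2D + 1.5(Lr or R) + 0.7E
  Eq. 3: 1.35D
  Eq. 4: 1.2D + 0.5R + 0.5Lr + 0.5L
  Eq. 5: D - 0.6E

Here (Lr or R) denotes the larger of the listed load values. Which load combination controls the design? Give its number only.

(Lr or R) → R = 126.1 kN.
Eq. 1: 1.25(207.0) + 1.6(82.5) + 0.2(126.1) + 0.2(157.4) = 447.5
Eq. 2: 1.2(207.0) + 1.5(126.1) + 0.7(82.5) = 495.3
Eq. 3: 1.35(207.0) = 279.5
Eq. 4: 1.2(207.0) + 0.5(126.1) + 0.5(63.4) + 0.5(157.4) = 421.9
Eq. 5: 1.0(207.0) - 0.6(82.5) = 157.5
The largest value is 495.3 kN from combination 2.

Combination 2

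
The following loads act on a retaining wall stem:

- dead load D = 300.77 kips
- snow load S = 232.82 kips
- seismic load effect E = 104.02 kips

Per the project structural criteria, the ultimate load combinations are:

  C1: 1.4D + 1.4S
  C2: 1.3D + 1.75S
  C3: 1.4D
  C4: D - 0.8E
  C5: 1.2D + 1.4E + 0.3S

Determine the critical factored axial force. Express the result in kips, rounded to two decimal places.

798.44 kips

C1: 1.4(300.77) + 1.4(232.82) = 747.03
C2: 1.3(300.77) + 1.75(232.82) = 798.44
C3: 1.4(300.77) = 421.08
C4: 1.0(300.77) - 0.8(104.02) = 217.55
C5: 1.2(300.77) + 1.4(104.02) + 0.3(232.82) = 576.40
The controlling combination is 2, giving 798.44 kips.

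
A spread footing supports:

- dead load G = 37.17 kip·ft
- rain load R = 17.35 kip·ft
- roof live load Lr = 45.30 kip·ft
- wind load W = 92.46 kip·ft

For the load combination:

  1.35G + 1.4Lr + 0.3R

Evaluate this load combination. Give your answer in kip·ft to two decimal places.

118.80 kip·ft

1.35(37.17) + 1.4(45.30) + 0.3(17.35) = 118.80
M_u = 118.80 kip·ft.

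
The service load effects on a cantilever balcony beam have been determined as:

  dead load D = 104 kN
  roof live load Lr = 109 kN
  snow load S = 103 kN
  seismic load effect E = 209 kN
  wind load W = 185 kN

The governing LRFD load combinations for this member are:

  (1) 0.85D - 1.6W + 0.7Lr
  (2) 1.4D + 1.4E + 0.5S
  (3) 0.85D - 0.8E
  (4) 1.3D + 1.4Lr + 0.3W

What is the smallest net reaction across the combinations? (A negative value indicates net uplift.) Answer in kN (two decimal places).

-131.30 kN

(1) 0.85(104) - 1.6(185) + 0.7(109) = 88.40 - 296.00 + 76.30 = -131.30
(2) 1.4(104) + 1.4(209) + 0.5(103) = 145.60 + 292.60 + 51.50 = 489.70
(3) 0.85(104) - 0.8(209) = 88.40 - 167.20 = -78.80
(4) 1.3(104) + 1.4(109) + 0.3(185) = 135.20 + 152.60 + 55.50 = 343.30
Combination 1 gives the minimum: -131.30 kN.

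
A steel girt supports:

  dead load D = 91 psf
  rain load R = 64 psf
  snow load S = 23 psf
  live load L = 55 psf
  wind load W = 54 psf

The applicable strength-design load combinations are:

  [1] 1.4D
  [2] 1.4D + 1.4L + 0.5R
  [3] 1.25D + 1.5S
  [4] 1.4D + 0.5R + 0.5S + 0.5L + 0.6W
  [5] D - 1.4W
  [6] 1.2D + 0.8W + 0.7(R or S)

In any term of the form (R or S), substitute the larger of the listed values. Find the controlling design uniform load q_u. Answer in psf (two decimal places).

236.40 psf

(R or S) → R = 64 psf.
[1] 1.4(91) = 127.40
[2] 1.4(91) + 1.4(55) + 0.5(64) = 127.40 + 77.00 + 32.00 = 236.40
[3] 1.25(91) + 1.5(23) = 113.75 + 34.50 = 148.25
[4] 1.4(91) + 0.5(64) + 0.5(23) + 0.5(55) + 0.6(54) = 127.40 + 32.00 + 11.50 + 27.50 + 32.40 = 230.80
[5] 1.0(91) - 1.4(54) = 91.00 - 75.60 = 15.40
[6] 1.2(91) + 0.8(54) + 0.7(64) = 109.20 + 43.20 + 44.80 = 197.20
The controlling combination is 2, giving 236.40 psf.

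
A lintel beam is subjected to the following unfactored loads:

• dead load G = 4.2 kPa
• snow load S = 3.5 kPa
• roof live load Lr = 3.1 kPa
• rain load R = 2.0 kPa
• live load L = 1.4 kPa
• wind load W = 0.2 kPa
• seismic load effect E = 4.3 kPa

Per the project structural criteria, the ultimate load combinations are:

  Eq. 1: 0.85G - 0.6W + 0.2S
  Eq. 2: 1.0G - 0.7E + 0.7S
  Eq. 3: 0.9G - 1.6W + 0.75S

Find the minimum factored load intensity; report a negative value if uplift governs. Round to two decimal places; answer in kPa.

3.64 kPa

Eq. 1: 0.85(4.2) - 0.6(0.2) + 0.2(3.5) = 3.57 - 0.12 + 0.70 = 4.15
Eq. 2: 1.0(4.2) - 0.7(4.3) + 0.7(3.5) = 4.20 - 3.01 + 2.45 = 3.64
Eq. 3: 0.9(4.2) - 1.6(0.2) + 0.75(3.5) = 3.78 - 0.32 + 2.63 = 6.09
Combination 2 gives the minimum: 3.64 kPa.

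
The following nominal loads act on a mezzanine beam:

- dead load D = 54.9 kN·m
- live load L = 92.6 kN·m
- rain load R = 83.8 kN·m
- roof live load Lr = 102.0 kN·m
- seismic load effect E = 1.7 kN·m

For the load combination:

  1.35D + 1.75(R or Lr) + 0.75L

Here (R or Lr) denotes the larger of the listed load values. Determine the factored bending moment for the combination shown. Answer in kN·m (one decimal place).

322.1 kN·m

(R or Lr) → Lr = 102.0 kN·m.
1.35(54.9) + 1.75(102.0) + 0.75(92.6) = 74.1 + 178.5 + 69.5 = 322.1
M_u = 322.1 kN·m.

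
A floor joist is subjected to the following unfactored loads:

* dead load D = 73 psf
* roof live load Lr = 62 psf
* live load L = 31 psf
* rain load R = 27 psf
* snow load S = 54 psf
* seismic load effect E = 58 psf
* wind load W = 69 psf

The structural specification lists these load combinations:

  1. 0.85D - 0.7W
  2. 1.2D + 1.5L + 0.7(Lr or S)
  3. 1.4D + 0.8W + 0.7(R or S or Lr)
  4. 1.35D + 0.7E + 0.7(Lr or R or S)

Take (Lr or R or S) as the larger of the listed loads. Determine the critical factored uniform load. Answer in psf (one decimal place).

200.8 psf

(Lr or S) → Lr = 62 psf; (R or S or Lr) → Lr = 62 psf; (Lr or R or S) → Lr = 62 psf.
1. 0.85(73) - 0.7(69) = 62.1 - 48.3 = 13.8
2. 1.2(73) + 1.5(31) + 0.7(62) = 87.6 + 46.5 + 43.4 = 177.5
3. 1.4(73) + 0.8(69) + 0.7(62) = 102.2 + 55.2 + 43.4 = 200.8
4. 1.35(73) + 0.7(58) + 0.7(62) = 98.6 + 40.6 + 43.4 = 182.6
Maximum is from combination 3.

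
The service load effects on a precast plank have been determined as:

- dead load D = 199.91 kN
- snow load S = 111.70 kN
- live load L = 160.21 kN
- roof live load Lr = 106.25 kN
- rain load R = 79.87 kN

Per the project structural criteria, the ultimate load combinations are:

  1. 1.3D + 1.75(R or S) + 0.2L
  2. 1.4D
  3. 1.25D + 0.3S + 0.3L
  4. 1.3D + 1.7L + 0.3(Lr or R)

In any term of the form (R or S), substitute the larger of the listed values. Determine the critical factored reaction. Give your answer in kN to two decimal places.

564.12 kN

(R or S) → S = 111.70 kN; (Lr or R) → Lr = 106.25 kN.
1. 1.3(199.91) + 1.75(111.70) + 0.2(160.21) = 259.88 + 195.48 + 32.04 = 487.40
2. 1.4(199.91) = 279.87
3. 1.25(199.91) + 0.3(111.70) + 0.3(160.21) = 249.89 + 33.51 + 48.06 = 331.46
4. 1.3(199.91) + 1.7(160.21) + 0.3(106.25) = 259.88 + 272.36 + 31.88 = 564.12
Combination 4 governs: V_u = 564.12 kN.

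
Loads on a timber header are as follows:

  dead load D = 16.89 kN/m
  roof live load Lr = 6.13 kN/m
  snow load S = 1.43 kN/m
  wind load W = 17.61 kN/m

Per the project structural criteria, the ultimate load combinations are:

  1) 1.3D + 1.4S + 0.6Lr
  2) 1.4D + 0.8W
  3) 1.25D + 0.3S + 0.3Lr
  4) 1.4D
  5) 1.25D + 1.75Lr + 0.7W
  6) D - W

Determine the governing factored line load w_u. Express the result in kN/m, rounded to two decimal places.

1) 1.3(16.89) + 1.4(1.43) + 0.6(6.13) = 21.96 + 2.00 + 3.68 = 27.64
2) 1.4(16.89) + 0.8(17.61) = 37.73
3) 1.25(16.89) + 0.3(1.43) + 0.3(6.13) = 21.11 + 0.43 + 1.84 = 23.38
4) 1.4(16.89) = 23.65
5) 1.25(16.89) + 1.75(6.13) + 0.7(17.61) = 21.11 + 10.73 + 12.33 = 44.17
6) 1.0(16.89) - 1.0(17.61) = 16.89 - 17.61 = -0.72
Combination 5 governs: w_u = 44.17 kN/m.

44.17 kN/m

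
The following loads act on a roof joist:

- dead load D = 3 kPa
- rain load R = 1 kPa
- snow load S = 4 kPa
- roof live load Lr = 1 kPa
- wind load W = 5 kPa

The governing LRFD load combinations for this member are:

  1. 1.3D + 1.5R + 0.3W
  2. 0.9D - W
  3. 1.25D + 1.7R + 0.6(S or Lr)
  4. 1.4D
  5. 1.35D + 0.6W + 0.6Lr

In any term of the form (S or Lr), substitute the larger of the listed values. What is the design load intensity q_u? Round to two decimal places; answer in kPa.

7.85 kPa

(S or Lr) → S = 4 kPa.
1. 1.3(3) + 1.5(1) + 0.3(5) = 3.90 + 1.50 + 1.50 = 6.90
2. 0.9(3) - 1.0(5) = 2.70 - 5.00 = -2.30
3. 1.25(3) + 1.7(1) + 0.6(4) = 3.75 + 1.70 + 2.40 = 7.85
4. 1.4(3) = 4.20
5. 1.35(3) + 0.6(5) + 0.6(1) = 4.05 + 3.00 + 0.60 = 7.65
The controlling combination is 3, giving 7.85 kPa.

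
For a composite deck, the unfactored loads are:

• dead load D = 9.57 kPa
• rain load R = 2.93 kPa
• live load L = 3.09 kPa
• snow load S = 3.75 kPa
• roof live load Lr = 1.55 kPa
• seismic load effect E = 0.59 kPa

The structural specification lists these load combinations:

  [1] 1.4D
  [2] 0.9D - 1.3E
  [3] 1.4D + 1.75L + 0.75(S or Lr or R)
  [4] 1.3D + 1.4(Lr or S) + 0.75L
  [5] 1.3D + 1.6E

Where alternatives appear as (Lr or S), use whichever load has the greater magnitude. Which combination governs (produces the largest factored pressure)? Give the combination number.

(S or Lr or R) → S = 3.75 kPa; (Lr or S) → S = 3.75 kPa.
[1] 1.4(9.57) = 13.40
[2] 0.9(9.57) - 1.3(0.59) = 7.85
[3] 1.4(9.57) + 1.75(3.09) + 0.75(3.75) = 13.40 + 5.41 + 2.81 = 21.62
[4] 1.3(9.57) + 1.4(3.75) + 0.75(3.09) = 12.44 + 5.25 + 2.32 = 20.01
[5] 1.3(9.57) + 1.6(0.59) = 13.39
The largest value is 21.62 kPa from combination 3.

Combination 3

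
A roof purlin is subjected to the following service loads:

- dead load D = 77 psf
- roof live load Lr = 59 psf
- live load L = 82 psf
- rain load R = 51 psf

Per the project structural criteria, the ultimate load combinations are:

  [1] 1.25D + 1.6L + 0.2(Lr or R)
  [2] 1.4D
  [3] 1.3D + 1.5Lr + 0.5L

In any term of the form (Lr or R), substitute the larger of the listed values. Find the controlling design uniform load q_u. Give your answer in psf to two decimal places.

(Lr or R) → Lr = 59 psf.
[1] 1.25(77) + 1.6(82) + 0.2(59) = 239.25
[2] 1.4(77) = 107.80
[3] 1.3(77) + 1.5(59) + 0.5(82) = 229.60
Combination 1 governs: q_u = 239.25 psf.

239.25 psf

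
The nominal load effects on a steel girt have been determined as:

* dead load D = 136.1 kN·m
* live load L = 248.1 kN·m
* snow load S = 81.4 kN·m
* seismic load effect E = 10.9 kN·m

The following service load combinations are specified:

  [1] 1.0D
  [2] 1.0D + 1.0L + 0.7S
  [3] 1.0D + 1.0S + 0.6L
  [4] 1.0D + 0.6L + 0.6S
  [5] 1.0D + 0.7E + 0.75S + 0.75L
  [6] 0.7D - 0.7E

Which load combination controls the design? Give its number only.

Combination 2

[1] 1.0(136.1) = 136.10
[2] 1.0(136.1) + 1.0(248.1) + 0.7(81.4) = 441.18
[3] 1.0(136.1) + 1.0(81.4) + 0.6(248.1) = 366.36
[4] 1.0(136.1) + 0.6(248.1) + 0.6(81.4) = 333.80
[5] 1.0(136.1) + 0.7(10.9) + 0.75(81.4) + 0.75(248.1) = 390.86
[6] 0.7(136.1) - 0.7(10.9) = 87.64
The largest value is 441.18 kN·m from combination 2.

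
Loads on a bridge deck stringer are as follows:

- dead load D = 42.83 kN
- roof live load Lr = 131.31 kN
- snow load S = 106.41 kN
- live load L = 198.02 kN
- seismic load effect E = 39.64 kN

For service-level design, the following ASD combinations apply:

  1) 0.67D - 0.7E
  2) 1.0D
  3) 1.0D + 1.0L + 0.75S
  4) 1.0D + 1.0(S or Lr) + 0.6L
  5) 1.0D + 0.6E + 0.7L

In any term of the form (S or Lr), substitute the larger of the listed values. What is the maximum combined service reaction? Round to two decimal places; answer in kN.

(S or Lr) → Lr = 131.31 kN.
1) 0.67(42.83) - 0.7(39.64) = 28.70 - 27.75 = 0.95
2) 1.0(42.83) = 42.83
3) 1.0(42.83) + 1.0(198.02) + 0.75(106.41) = 42.83 + 198.02 + 79.81 = 320.66
4) 1.0(42.83) + 1.0(131.31) + 0.6(198.02) = 42.83 + 131.31 + 118.81 = 292.95
5) 1.0(42.83) + 0.6(39.64) + 0.7(198.02) = 205.23
Combination 3 governs: V = 320.66 kN.

320.66 kN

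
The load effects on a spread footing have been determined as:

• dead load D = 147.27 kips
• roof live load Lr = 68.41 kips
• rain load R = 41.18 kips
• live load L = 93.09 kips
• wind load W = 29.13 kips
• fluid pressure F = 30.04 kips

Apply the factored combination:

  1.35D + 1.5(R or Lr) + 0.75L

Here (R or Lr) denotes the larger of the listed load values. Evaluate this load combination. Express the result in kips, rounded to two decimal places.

371.25 kips

(R or Lr) → Lr = 68.41 kips.
1.35(147.27) + 1.5(68.41) + 0.75(93.09) = 198.81 + 102.62 + 69.82 = 371.25
P_u = 371.25 kips.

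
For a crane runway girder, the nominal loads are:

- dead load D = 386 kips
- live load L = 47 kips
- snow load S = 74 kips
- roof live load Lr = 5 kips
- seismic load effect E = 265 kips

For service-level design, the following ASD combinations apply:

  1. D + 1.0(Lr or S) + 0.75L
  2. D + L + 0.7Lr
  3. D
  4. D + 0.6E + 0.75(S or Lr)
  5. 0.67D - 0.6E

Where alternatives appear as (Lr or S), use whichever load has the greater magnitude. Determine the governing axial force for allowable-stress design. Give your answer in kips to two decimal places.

(Lr or S) → S = 74 kips; (S or Lr) → S = 74 kips.
1. 1.0(386) + 1.0(74) + 0.75(47) = 386.00 + 74.00 + 35.25 = 495.25
2. 1.0(386) + 1.0(47) + 0.7(5) = 386.00 + 47.00 + 3.50 = 436.50
3. 1.0(386) = 386.00
4. 1.0(386) + 0.6(265) + 0.75(74) = 386.00 + 159.00 + 55.50 = 600.50
5. 0.67(386) - 0.6(265) = 258.62 - 159.00 = 99.62
Maximum is from combination 4.

600.50 kips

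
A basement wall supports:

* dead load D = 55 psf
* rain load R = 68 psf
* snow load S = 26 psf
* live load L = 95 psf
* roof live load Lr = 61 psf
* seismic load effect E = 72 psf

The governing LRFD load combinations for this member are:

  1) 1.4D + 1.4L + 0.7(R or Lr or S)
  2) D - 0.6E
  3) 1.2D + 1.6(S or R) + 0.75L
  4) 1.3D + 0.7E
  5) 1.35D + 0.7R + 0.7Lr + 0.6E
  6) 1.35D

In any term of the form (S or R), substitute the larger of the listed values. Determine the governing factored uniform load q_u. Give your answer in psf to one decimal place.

257.6 psf

(R or Lr or S) → R = 68 psf; (S or R) → R = 68 psf.
1) 1.4(55) + 1.4(95) + 0.7(68) = 77.0 + 133.0 + 47.6 = 257.6
2) 1.0(55) - 0.6(72) = 55.0 - 43.2 = 11.8
3) 1.2(55) + 1.6(68) + 0.75(95) = 66.0 + 108.8 + 71.3 = 246.1
4) 1.3(55) + 0.7(72) = 71.5 + 50.4 = 121.9
5) 1.35(55) + 0.7(68) + 0.7(61) + 0.6(72) = 74.3 + 47.6 + 42.7 + 43.2 = 207.8
6) 1.35(55) = 74.3
The controlling combination is 1, giving 257.6 psf.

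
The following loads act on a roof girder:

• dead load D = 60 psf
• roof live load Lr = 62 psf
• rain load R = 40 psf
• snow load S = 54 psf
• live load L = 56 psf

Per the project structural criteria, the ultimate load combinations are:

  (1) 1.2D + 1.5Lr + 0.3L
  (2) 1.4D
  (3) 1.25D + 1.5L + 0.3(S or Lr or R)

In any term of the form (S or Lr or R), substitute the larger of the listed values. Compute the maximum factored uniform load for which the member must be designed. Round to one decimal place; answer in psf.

181.8 psf

(S or Lr or R) → Lr = 62 psf.
(1) 1.2(60) + 1.5(62) + 0.3(56) = 72.0 + 93.0 + 16.8 = 181.8
(2) 1.4(60) = 84.0
(3) 1.25(60) + 1.5(56) + 0.3(62) = 75.0 + 84.0 + 18.6 = 177.6
The controlling combination is 1, giving 181.8 psf.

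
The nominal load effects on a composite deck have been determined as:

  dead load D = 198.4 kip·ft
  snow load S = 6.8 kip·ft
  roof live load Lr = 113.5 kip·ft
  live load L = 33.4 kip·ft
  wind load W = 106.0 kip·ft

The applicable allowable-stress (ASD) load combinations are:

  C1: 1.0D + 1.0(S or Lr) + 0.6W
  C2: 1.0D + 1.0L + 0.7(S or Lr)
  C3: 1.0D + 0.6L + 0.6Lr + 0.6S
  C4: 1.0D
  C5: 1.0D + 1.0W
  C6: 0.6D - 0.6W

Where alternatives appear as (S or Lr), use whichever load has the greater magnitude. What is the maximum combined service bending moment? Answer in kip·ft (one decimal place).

375.5 kip·ft

(S or Lr) → Lr = 113.5 kip·ft.
C1: 1.0(198.4) + 1.0(113.5) + 0.6(106.0) = 198.4 + 113.5 + 63.6 = 375.5
C2: 1.0(198.4) + 1.0(33.4) + 0.7(113.5) = 198.4 + 33.4 + 79.5 = 311.3
C3: 1.0(198.4) + 0.6(33.4) + 0.6(113.5) + 0.6(6.8) = 198.4 + 20.0 + 68.1 + 4.1 = 290.6
C4: 1.0(198.4) = 198.4
C5: 1.0(198.4) + 1.0(106.0) = 198.4 + 106.0 = 304.4
C6: 0.6(198.4) - 0.6(106.0) = 119.0 - 63.6 = 55.4
Maximum is from combination 1.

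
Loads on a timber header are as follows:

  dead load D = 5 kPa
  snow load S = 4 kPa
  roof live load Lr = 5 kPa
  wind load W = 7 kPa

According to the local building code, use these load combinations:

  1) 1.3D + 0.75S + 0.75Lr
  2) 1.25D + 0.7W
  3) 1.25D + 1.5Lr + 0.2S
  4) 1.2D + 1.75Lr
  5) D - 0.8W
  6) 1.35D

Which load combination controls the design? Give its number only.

1) 1.3(5) + 0.75(4) + 0.75(5) = 13.3
2) 1.25(5) + 0.7(7) = 11.2
3) 1.25(5) + 1.5(5) + 0.2(4) = 14.6
4) 1.2(5) + 1.75(5) = 14.8
5) 1.0(5) - 0.8(7) = -0.6
6) 1.35(5) = 6.8
The largest value is 14.8 kPa from combination 4.

Combination 4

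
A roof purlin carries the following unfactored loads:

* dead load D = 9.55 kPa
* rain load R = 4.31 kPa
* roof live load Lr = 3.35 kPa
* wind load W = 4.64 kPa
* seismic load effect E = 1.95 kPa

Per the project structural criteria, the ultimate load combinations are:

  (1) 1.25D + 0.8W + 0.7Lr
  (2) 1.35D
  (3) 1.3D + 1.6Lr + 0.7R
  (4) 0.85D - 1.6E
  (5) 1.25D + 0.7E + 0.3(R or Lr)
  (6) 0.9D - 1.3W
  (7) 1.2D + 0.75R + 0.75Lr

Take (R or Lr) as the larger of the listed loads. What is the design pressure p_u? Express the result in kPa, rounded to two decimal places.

(R or Lr) → R = 4.31 kPa.
(1) 1.25(9.55) + 0.8(4.64) + 0.7(3.35) = 17.99
(2) 1.35(9.55) = 12.89
(3) 1.3(9.55) + 1.6(3.35) + 0.7(4.31) = 20.79
(4) 0.85(9.55) - 1.6(1.95) = 8.12 - 3.12 = 5.00
(5) 1.25(9.55) + 0.7(1.95) + 0.3(4.31) = 11.94 + 1.37 + 1.29 = 14.60
(6) 0.9(9.55) - 1.3(4.64) = 2.56
(7) 1.2(9.55) + 0.75(4.31) + 0.75(3.35) = 17.21
The controlling combination is 3, giving 20.79 kPa.

20.79 kPa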